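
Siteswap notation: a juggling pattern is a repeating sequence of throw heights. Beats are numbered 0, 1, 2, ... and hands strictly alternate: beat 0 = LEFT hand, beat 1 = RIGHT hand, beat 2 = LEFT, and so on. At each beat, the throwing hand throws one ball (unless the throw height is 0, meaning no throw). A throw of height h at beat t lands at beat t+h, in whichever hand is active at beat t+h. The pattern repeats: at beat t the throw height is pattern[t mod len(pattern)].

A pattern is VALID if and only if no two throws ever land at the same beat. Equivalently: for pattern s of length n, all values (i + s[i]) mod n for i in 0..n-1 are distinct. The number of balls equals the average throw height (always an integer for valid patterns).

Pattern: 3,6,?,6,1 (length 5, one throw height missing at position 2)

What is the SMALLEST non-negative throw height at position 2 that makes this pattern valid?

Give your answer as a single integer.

Answer: 4

Derivation:
i=0: (0 + 3) mod 5 = 3
i=1: (1 + 6) mod 5 = 2
i=2: s[i]=? (unknown)
i=3: (3 + 6) mod 5 = 4
i=4: (4 + 1) mod 5 = 0
Known residues: [0, 2, 3, 4]; need a permutation of 0..4, so missing residue r = 1
Need (2 + s) mod 5 = 1; smallest s = (1 - 2) mod 5 = 4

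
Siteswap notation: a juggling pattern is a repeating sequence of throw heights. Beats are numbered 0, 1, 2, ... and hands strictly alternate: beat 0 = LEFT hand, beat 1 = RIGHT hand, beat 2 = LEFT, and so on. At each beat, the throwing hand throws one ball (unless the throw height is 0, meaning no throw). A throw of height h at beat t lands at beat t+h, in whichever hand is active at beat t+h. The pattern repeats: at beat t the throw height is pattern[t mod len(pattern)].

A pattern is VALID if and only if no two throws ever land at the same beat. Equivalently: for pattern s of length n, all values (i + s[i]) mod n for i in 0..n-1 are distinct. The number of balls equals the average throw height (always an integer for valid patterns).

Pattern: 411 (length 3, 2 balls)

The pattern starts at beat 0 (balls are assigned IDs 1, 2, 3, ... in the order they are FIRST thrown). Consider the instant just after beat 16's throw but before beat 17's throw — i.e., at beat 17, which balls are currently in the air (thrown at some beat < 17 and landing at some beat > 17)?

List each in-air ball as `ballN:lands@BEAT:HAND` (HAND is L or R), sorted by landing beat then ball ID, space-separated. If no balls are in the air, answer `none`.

Beat 0 (L): throw ball1 h=4 -> lands@4:L; in-air after throw: [b1@4:L]
Beat 1 (R): throw ball2 h=1 -> lands@2:L; in-air after throw: [b2@2:L b1@4:L]
Beat 2 (L): throw ball2 h=1 -> lands@3:R; in-air after throw: [b2@3:R b1@4:L]
Beat 3 (R): throw ball2 h=4 -> lands@7:R; in-air after throw: [b1@4:L b2@7:R]
Beat 4 (L): throw ball1 h=1 -> lands@5:R; in-air after throw: [b1@5:R b2@7:R]
Beat 5 (R): throw ball1 h=1 -> lands@6:L; in-air after throw: [b1@6:L b2@7:R]
Beat 6 (L): throw ball1 h=4 -> lands@10:L; in-air after throw: [b2@7:R b1@10:L]
Beat 7 (R): throw ball2 h=1 -> lands@8:L; in-air after throw: [b2@8:L b1@10:L]
Beat 8 (L): throw ball2 h=1 -> lands@9:R; in-air after throw: [b2@9:R b1@10:L]
Beat 9 (R): throw ball2 h=4 -> lands@13:R; in-air after throw: [b1@10:L b2@13:R]
Beat 10 (L): throw ball1 h=1 -> lands@11:R; in-air after throw: [b1@11:R b2@13:R]
Beat 11 (R): throw ball1 h=1 -> lands@12:L; in-air after throw: [b1@12:L b2@13:R]
Beat 12 (L): throw ball1 h=4 -> lands@16:L; in-air after throw: [b2@13:R b1@16:L]
Beat 13 (R): throw ball2 h=1 -> lands@14:L; in-air after throw: [b2@14:L b1@16:L]
Beat 14 (L): throw ball2 h=1 -> lands@15:R; in-air after throw: [b2@15:R b1@16:L]
Beat 15 (R): throw ball2 h=4 -> lands@19:R; in-air after throw: [b1@16:L b2@19:R]
Beat 16 (L): throw ball1 h=1 -> lands@17:R; in-air after throw: [b1@17:R b2@19:R]
Beat 17 (R): throw ball1 h=1 -> lands@18:L; in-air after throw: [b1@18:L b2@19:R]

Answer: ball2:lands@19:R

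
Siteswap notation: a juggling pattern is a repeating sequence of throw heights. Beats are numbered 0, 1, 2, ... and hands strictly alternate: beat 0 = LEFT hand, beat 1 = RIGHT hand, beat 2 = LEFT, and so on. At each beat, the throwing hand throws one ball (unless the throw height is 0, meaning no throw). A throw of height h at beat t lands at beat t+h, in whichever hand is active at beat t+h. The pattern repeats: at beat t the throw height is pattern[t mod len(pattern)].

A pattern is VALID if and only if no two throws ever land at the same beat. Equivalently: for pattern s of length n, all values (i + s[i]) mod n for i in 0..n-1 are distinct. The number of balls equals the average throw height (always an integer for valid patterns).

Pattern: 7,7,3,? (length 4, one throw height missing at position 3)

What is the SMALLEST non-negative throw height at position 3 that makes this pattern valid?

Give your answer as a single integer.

Answer: 3

Derivation:
i=0: (0 + 7) mod 4 = 3
i=1: (1 + 7) mod 4 = 0
i=2: (2 + 3) mod 4 = 1
i=3: s[i]=? (unknown)
Known residues: [0, 1, 3]; need a permutation of 0..3, so missing residue r = 2
Need (3 + s) mod 4 = 2; smallest s = (2 - 3) mod 4 = 3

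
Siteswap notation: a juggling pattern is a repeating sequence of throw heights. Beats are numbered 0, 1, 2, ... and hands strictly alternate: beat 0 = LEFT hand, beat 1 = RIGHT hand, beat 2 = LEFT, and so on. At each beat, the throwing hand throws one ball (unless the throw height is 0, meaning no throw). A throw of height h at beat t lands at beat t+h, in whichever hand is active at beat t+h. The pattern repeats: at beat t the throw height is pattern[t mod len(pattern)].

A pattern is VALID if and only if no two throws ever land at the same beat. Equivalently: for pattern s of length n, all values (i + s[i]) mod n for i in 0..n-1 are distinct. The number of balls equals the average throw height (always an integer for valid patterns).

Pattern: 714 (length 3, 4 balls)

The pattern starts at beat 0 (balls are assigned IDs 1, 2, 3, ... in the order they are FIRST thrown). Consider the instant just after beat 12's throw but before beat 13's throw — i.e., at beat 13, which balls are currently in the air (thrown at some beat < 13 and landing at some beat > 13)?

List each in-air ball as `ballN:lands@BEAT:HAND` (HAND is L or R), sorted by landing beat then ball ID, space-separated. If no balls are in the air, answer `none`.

Answer: ball3:lands@15:R ball4:lands@16:L ball1:lands@19:R

Derivation:
Beat 0 (L): throw ball1 h=7 -> lands@7:R; in-air after throw: [b1@7:R]
Beat 1 (R): throw ball2 h=1 -> lands@2:L; in-air after throw: [b2@2:L b1@7:R]
Beat 2 (L): throw ball2 h=4 -> lands@6:L; in-air after throw: [b2@6:L b1@7:R]
Beat 3 (R): throw ball3 h=7 -> lands@10:L; in-air after throw: [b2@6:L b1@7:R b3@10:L]
Beat 4 (L): throw ball4 h=1 -> lands@5:R; in-air after throw: [b4@5:R b2@6:L b1@7:R b3@10:L]
Beat 5 (R): throw ball4 h=4 -> lands@9:R; in-air after throw: [b2@6:L b1@7:R b4@9:R b3@10:L]
Beat 6 (L): throw ball2 h=7 -> lands@13:R; in-air after throw: [b1@7:R b4@9:R b3@10:L b2@13:R]
Beat 7 (R): throw ball1 h=1 -> lands@8:L; in-air after throw: [b1@8:L b4@9:R b3@10:L b2@13:R]
Beat 8 (L): throw ball1 h=4 -> lands@12:L; in-air after throw: [b4@9:R b3@10:L b1@12:L b2@13:R]
Beat 9 (R): throw ball4 h=7 -> lands@16:L; in-air after throw: [b3@10:L b1@12:L b2@13:R b4@16:L]
Beat 10 (L): throw ball3 h=1 -> lands@11:R; in-air after throw: [b3@11:R b1@12:L b2@13:R b4@16:L]
Beat 11 (R): throw ball3 h=4 -> lands@15:R; in-air after throw: [b1@12:L b2@13:R b3@15:R b4@16:L]
Beat 12 (L): throw ball1 h=7 -> lands@19:R; in-air after throw: [b2@13:R b3@15:R b4@16:L b1@19:R]
Beat 13 (R): throw ball2 h=1 -> lands@14:L; in-air after throw: [b2@14:L b3@15:R b4@16:L b1@19:R]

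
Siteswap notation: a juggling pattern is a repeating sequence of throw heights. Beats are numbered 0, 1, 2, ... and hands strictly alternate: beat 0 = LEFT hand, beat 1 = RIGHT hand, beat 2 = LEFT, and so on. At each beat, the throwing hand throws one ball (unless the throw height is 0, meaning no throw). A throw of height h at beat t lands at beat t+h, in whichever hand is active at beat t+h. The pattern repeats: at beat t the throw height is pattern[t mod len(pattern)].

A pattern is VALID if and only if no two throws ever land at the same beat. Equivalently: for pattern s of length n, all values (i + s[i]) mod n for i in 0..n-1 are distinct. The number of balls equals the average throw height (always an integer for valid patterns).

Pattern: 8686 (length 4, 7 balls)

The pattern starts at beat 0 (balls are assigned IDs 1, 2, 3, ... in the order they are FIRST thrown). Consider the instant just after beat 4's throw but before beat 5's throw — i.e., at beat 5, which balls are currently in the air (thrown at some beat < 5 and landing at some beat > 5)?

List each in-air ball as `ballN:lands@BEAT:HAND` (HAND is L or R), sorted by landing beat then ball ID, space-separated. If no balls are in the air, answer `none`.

Beat 0 (L): throw ball1 h=8 -> lands@8:L; in-air after throw: [b1@8:L]
Beat 1 (R): throw ball2 h=6 -> lands@7:R; in-air after throw: [b2@7:R b1@8:L]
Beat 2 (L): throw ball3 h=8 -> lands@10:L; in-air after throw: [b2@7:R b1@8:L b3@10:L]
Beat 3 (R): throw ball4 h=6 -> lands@9:R; in-air after throw: [b2@7:R b1@8:L b4@9:R b3@10:L]
Beat 4 (L): throw ball5 h=8 -> lands@12:L; in-air after throw: [b2@7:R b1@8:L b4@9:R b3@10:L b5@12:L]
Beat 5 (R): throw ball6 h=6 -> lands@11:R; in-air after throw: [b2@7:R b1@8:L b4@9:R b3@10:L b6@11:R b5@12:L]

Answer: ball2:lands@7:R ball1:lands@8:L ball4:lands@9:R ball3:lands@10:L ball5:lands@12:L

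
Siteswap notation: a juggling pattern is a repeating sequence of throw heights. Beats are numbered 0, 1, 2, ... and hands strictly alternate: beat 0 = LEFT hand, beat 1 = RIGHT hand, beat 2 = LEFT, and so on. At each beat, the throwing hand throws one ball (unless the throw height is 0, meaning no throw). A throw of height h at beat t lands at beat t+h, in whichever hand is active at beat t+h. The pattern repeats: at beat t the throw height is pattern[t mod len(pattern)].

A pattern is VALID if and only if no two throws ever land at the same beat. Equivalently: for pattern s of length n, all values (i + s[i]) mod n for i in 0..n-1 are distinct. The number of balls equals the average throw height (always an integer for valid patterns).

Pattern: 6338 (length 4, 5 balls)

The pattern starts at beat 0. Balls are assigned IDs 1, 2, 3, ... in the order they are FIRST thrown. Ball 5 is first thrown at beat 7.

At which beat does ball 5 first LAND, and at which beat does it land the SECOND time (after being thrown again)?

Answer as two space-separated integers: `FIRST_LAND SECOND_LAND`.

Answer: 15 23

Derivation:
Beat 0 (L): throw ball1 h=6 -> lands@6:L; in-air after throw: [b1@6:L]
Beat 1 (R): throw ball2 h=3 -> lands@4:L; in-air after throw: [b2@4:L b1@6:L]
Beat 2 (L): throw ball3 h=3 -> lands@5:R; in-air after throw: [b2@4:L b3@5:R b1@6:L]
Beat 3 (R): throw ball4 h=8 -> lands@11:R; in-air after throw: [b2@4:L b3@5:R b1@6:L b4@11:R]
Beat 4 (L): throw ball2 h=6 -> lands@10:L; in-air after throw: [b3@5:R b1@6:L b2@10:L b4@11:R]
Beat 5 (R): throw ball3 h=3 -> lands@8:L; in-air after throw: [b1@6:L b3@8:L b2@10:L b4@11:R]
Beat 6 (L): throw ball1 h=3 -> lands@9:R; in-air after throw: [b3@8:L b1@9:R b2@10:L b4@11:R]
Beat 7 (R): throw ball5 h=8 -> lands@15:R; in-air after throw: [b3@8:L b1@9:R b2@10:L b4@11:R b5@15:R]
Beat 8 (L): throw ball3 h=6 -> lands@14:L; in-air after throw: [b1@9:R b2@10:L b4@11:R b3@14:L b5@15:R]
Beat 9 (R): throw ball1 h=3 -> lands@12:L; in-air after throw: [b2@10:L b4@11:R b1@12:L b3@14:L b5@15:R]
Beat 10 (L): throw ball2 h=3 -> lands@13:R; in-air after throw: [b4@11:R b1@12:L b2@13:R b3@14:L b5@15:R]
Beat 11 (R): throw ball4 h=8 -> lands@19:R; in-air after throw: [b1@12:L b2@13:R b3@14:L b5@15:R b4@19:R]
Beat 12 (L): throw ball1 h=6 -> lands@18:L; in-air after throw: [b2@13:R b3@14:L b5@15:R b1@18:L b4@19:R]
Beat 13 (R): throw ball2 h=3 -> lands@16:L; in-air after throw: [b3@14:L b5@15:R b2@16:L b1@18:L b4@19:R]
Beat 14 (L): throw ball3 h=3 -> lands@17:R; in-air after throw: [b5@15:R b2@16:L b3@17:R b1@18:L b4@19:R]
Beat 15 (R): throw ball5 h=8 -> lands@23:R; in-air after throw: [b2@16:L b3@17:R b1@18:L b4@19:R b5@23:R]
Beat 16 (L): throw ball2 h=6 -> lands@22:L; in-air after throw: [b3@17:R b1@18:L b4@19:R b2@22:L b5@23:R]
Beat 17 (R): throw ball3 h=3 -> lands@20:L; in-air after throw: [b1@18:L b4@19:R b3@20:L b2@22:L b5@23:R]
Beat 18 (L): throw ball1 h=3 -> lands@21:R; in-air after throw: [b4@19:R b3@20:L b1@21:R b2@22:L b5@23:R]
Beat 19 (R): throw ball4 h=8 -> lands@27:R; in-air after throw: [b3@20:L b1@21:R b2@22:L b5@23:R b4@27:R]
Ball 5: thrown@7 h=8 -> first land @15; rethrown@15 h=8 -> second land @23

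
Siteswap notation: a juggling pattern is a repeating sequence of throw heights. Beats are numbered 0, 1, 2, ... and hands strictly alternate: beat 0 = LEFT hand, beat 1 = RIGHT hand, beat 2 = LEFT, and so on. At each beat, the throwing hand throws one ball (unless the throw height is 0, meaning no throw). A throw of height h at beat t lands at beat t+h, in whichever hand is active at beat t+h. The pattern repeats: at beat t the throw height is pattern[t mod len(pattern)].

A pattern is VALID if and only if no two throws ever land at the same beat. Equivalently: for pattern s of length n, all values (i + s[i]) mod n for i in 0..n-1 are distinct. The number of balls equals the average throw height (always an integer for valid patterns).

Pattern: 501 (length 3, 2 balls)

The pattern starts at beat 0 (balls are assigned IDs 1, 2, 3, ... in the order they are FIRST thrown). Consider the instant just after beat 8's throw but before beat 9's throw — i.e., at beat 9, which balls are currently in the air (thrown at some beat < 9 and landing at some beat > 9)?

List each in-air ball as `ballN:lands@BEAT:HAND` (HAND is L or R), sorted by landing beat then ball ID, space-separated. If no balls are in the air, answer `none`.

Answer: ball1:lands@11:R

Derivation:
Beat 0 (L): throw ball1 h=5 -> lands@5:R; in-air after throw: [b1@5:R]
Beat 2 (L): throw ball2 h=1 -> lands@3:R; in-air after throw: [b2@3:R b1@5:R]
Beat 3 (R): throw ball2 h=5 -> lands@8:L; in-air after throw: [b1@5:R b2@8:L]
Beat 5 (R): throw ball1 h=1 -> lands@6:L; in-air after throw: [b1@6:L b2@8:L]
Beat 6 (L): throw ball1 h=5 -> lands@11:R; in-air after throw: [b2@8:L b1@11:R]
Beat 8 (L): throw ball2 h=1 -> lands@9:R; in-air after throw: [b2@9:R b1@11:R]
Beat 9 (R): throw ball2 h=5 -> lands@14:L; in-air after throw: [b1@11:R b2@14:L]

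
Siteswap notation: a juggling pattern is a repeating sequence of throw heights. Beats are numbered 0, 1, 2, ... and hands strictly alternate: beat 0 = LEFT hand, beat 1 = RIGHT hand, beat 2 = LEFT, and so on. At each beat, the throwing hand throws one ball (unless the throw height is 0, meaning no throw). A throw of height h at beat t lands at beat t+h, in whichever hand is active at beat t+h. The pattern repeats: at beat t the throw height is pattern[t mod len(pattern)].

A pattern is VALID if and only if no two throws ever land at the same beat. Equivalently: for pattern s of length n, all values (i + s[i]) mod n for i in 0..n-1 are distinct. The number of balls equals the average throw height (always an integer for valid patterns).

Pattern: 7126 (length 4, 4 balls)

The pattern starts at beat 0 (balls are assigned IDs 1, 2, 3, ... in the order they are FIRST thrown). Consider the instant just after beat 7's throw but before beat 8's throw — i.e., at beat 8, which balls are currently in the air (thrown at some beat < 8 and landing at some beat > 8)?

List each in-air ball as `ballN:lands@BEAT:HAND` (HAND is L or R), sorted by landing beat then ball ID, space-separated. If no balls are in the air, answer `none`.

Answer: ball3:lands@9:R ball2:lands@11:R ball1:lands@13:R

Derivation:
Beat 0 (L): throw ball1 h=7 -> lands@7:R; in-air after throw: [b1@7:R]
Beat 1 (R): throw ball2 h=1 -> lands@2:L; in-air after throw: [b2@2:L b1@7:R]
Beat 2 (L): throw ball2 h=2 -> lands@4:L; in-air after throw: [b2@4:L b1@7:R]
Beat 3 (R): throw ball3 h=6 -> lands@9:R; in-air after throw: [b2@4:L b1@7:R b3@9:R]
Beat 4 (L): throw ball2 h=7 -> lands@11:R; in-air after throw: [b1@7:R b3@9:R b2@11:R]
Beat 5 (R): throw ball4 h=1 -> lands@6:L; in-air after throw: [b4@6:L b1@7:R b3@9:R b2@11:R]
Beat 6 (L): throw ball4 h=2 -> lands@8:L; in-air after throw: [b1@7:R b4@8:L b3@9:R b2@11:R]
Beat 7 (R): throw ball1 h=6 -> lands@13:R; in-air after throw: [b4@8:L b3@9:R b2@11:R b1@13:R]
Beat 8 (L): throw ball4 h=7 -> lands@15:R; in-air after throw: [b3@9:R b2@11:R b1@13:R b4@15:R]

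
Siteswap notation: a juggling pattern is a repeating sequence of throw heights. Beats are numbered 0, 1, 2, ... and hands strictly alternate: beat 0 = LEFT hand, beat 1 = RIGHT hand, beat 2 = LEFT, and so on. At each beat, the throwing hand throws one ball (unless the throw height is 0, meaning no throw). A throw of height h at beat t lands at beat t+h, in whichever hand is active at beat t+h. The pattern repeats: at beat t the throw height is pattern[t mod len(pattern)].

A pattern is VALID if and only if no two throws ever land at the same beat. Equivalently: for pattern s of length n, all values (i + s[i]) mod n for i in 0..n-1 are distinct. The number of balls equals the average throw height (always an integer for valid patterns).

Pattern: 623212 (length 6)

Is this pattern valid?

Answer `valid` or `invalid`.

Answer: invalid

Derivation:
i=0: (i + s[i]) mod n = (0 + 6) mod 6 = 0
i=1: (i + s[i]) mod n = (1 + 2) mod 6 = 3
i=2: (i + s[i]) mod n = (2 + 3) mod 6 = 5
i=3: (i + s[i]) mod n = (3 + 2) mod 6 = 5
i=4: (i + s[i]) mod n = (4 + 1) mod 6 = 5
i=5: (i + s[i]) mod n = (5 + 2) mod 6 = 1
Residues: [0, 3, 5, 5, 5, 1], distinct: False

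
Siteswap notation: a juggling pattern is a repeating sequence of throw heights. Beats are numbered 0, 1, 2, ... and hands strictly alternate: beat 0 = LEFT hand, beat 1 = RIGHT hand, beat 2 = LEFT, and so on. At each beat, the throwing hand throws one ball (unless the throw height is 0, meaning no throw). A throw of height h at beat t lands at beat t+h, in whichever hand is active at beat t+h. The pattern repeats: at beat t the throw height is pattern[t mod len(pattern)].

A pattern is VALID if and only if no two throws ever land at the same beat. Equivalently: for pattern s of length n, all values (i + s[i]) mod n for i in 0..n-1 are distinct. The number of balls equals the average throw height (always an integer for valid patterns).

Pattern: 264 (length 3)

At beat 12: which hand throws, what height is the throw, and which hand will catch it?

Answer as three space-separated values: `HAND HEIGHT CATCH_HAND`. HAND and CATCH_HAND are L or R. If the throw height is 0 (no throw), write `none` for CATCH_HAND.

Answer: L 2 L

Derivation:
Beat 12: 12 mod 2 = 0, so hand = L
Throw height = pattern[12 mod 3] = pattern[0] = 2
Lands at beat 12+2=14, 14 mod 2 = 0, so catch hand = L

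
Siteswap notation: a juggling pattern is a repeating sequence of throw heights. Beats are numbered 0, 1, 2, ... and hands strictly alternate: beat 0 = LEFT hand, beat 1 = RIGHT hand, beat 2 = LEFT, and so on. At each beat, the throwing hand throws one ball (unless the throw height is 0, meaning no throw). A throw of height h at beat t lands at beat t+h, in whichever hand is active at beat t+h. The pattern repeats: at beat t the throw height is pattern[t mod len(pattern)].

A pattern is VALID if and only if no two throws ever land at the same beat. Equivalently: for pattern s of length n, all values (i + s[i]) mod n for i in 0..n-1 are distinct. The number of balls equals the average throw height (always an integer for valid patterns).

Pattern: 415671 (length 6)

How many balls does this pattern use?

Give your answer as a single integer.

Pattern = [4, 1, 5, 6, 7, 1], length n = 6
  position 0: throw height = 4, running sum = 4
  position 1: throw height = 1, running sum = 5
  position 2: throw height = 5, running sum = 10
  position 3: throw height = 6, running sum = 16
  position 4: throw height = 7, running sum = 23
  position 5: throw height = 1, running sum = 24
Total sum = 24; balls = sum / n = 24 / 6 = 4

Answer: 4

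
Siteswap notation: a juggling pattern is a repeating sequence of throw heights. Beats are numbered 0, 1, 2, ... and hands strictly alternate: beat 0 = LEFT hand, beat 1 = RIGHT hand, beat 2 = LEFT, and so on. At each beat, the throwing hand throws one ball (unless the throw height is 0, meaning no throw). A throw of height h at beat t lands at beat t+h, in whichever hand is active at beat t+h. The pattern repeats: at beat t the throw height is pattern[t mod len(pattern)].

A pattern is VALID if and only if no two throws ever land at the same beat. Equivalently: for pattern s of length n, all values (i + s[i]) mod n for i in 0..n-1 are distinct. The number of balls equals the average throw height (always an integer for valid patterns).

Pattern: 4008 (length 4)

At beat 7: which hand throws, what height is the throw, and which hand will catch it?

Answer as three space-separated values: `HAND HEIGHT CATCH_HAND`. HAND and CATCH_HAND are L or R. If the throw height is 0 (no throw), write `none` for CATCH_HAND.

Answer: R 8 R

Derivation:
Beat 7: 7 mod 2 = 1, so hand = R
Throw height = pattern[7 mod 4] = pattern[3] = 8
Lands at beat 7+8=15, 15 mod 2 = 1, so catch hand = R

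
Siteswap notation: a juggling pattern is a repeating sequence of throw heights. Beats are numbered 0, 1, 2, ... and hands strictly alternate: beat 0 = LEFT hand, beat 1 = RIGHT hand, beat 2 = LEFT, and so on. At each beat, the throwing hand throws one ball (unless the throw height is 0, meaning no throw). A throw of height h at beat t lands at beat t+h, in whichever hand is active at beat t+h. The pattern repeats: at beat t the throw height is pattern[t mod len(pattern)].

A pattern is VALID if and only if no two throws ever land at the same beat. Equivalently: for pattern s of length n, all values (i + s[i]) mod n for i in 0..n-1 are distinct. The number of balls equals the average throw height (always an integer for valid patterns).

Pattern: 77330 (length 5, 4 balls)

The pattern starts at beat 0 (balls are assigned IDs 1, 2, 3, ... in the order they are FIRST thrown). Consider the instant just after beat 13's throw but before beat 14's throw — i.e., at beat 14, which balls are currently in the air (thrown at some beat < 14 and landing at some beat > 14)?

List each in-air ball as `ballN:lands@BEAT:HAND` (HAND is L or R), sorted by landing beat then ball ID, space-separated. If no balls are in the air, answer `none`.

Beat 0 (L): throw ball1 h=7 -> lands@7:R; in-air after throw: [b1@7:R]
Beat 1 (R): throw ball2 h=7 -> lands@8:L; in-air after throw: [b1@7:R b2@8:L]
Beat 2 (L): throw ball3 h=3 -> lands@5:R; in-air after throw: [b3@5:R b1@7:R b2@8:L]
Beat 3 (R): throw ball4 h=3 -> lands@6:L; in-air after throw: [b3@5:R b4@6:L b1@7:R b2@8:L]
Beat 5 (R): throw ball3 h=7 -> lands@12:L; in-air after throw: [b4@6:L b1@7:R b2@8:L b3@12:L]
Beat 6 (L): throw ball4 h=7 -> lands@13:R; in-air after throw: [b1@7:R b2@8:L b3@12:L b4@13:R]
Beat 7 (R): throw ball1 h=3 -> lands@10:L; in-air after throw: [b2@8:L b1@10:L b3@12:L b4@13:R]
Beat 8 (L): throw ball2 h=3 -> lands@11:R; in-air after throw: [b1@10:L b2@11:R b3@12:L b4@13:R]
Beat 10 (L): throw ball1 h=7 -> lands@17:R; in-air after throw: [b2@11:R b3@12:L b4@13:R b1@17:R]
Beat 11 (R): throw ball2 h=7 -> lands@18:L; in-air after throw: [b3@12:L b4@13:R b1@17:R b2@18:L]
Beat 12 (L): throw ball3 h=3 -> lands@15:R; in-air after throw: [b4@13:R b3@15:R b1@17:R b2@18:L]
Beat 13 (R): throw ball4 h=3 -> lands@16:L; in-air after throw: [b3@15:R b4@16:L b1@17:R b2@18:L]

Answer: ball3:lands@15:R ball4:lands@16:L ball1:lands@17:R ball2:lands@18:L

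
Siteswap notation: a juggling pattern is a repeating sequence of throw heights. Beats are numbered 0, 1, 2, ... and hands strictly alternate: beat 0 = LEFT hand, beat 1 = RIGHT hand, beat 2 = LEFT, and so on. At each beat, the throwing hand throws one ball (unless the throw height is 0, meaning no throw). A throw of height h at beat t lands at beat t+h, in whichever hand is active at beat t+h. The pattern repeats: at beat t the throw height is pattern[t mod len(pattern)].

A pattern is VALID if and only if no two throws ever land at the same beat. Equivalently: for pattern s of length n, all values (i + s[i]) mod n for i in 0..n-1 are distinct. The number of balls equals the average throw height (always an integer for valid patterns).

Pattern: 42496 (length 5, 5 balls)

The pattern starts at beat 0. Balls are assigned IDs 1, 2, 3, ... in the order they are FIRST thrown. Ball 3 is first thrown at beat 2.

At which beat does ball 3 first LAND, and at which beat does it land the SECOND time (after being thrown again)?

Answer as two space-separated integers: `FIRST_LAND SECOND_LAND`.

Answer: 6 8

Derivation:
Beat 0 (L): throw ball1 h=4 -> lands@4:L; in-air after throw: [b1@4:L]
Beat 1 (R): throw ball2 h=2 -> lands@3:R; in-air after throw: [b2@3:R b1@4:L]
Beat 2 (L): throw ball3 h=4 -> lands@6:L; in-air after throw: [b2@3:R b1@4:L b3@6:L]
Beat 3 (R): throw ball2 h=9 -> lands@12:L; in-air after throw: [b1@4:L b3@6:L b2@12:L]
Beat 4 (L): throw ball1 h=6 -> lands@10:L; in-air after throw: [b3@6:L b1@10:L b2@12:L]
Beat 5 (R): throw ball4 h=4 -> lands@9:R; in-air after throw: [b3@6:L b4@9:R b1@10:L b2@12:L]
Beat 6 (L): throw ball3 h=2 -> lands@8:L; in-air after throw: [b3@8:L b4@9:R b1@10:L b2@12:L]
Beat 7 (R): throw ball5 h=4 -> lands@11:R; in-air after throw: [b3@8:L b4@9:R b1@10:L b5@11:R b2@12:L]
Beat 8 (L): throw ball3 h=9 -> lands@17:R; in-air after throw: [b4@9:R b1@10:L b5@11:R b2@12:L b3@17:R]
Ball 3: thrown@2 h=4 -> first land @6; rethrown@6 h=2 -> second land @8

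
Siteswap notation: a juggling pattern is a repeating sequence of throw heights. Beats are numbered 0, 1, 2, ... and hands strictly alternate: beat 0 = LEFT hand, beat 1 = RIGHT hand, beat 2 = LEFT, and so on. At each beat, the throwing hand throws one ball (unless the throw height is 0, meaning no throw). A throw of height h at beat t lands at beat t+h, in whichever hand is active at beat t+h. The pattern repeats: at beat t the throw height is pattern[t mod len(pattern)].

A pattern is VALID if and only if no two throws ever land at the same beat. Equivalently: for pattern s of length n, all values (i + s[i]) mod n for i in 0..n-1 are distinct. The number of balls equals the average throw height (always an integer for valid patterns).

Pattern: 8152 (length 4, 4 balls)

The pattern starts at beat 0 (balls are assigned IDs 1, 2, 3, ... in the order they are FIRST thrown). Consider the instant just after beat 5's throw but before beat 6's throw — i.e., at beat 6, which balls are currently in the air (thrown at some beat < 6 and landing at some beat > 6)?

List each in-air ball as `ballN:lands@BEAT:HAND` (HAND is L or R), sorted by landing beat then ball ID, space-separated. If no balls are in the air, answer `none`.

Answer: ball2:lands@7:R ball1:lands@8:L ball4:lands@12:L

Derivation:
Beat 0 (L): throw ball1 h=8 -> lands@8:L; in-air after throw: [b1@8:L]
Beat 1 (R): throw ball2 h=1 -> lands@2:L; in-air after throw: [b2@2:L b1@8:L]
Beat 2 (L): throw ball2 h=5 -> lands@7:R; in-air after throw: [b2@7:R b1@8:L]
Beat 3 (R): throw ball3 h=2 -> lands@5:R; in-air after throw: [b3@5:R b2@7:R b1@8:L]
Beat 4 (L): throw ball4 h=8 -> lands@12:L; in-air after throw: [b3@5:R b2@7:R b1@8:L b4@12:L]
Beat 5 (R): throw ball3 h=1 -> lands@6:L; in-air after throw: [b3@6:L b2@7:R b1@8:L b4@12:L]
Beat 6 (L): throw ball3 h=5 -> lands@11:R; in-air after throw: [b2@7:R b1@8:L b3@11:R b4@12:L]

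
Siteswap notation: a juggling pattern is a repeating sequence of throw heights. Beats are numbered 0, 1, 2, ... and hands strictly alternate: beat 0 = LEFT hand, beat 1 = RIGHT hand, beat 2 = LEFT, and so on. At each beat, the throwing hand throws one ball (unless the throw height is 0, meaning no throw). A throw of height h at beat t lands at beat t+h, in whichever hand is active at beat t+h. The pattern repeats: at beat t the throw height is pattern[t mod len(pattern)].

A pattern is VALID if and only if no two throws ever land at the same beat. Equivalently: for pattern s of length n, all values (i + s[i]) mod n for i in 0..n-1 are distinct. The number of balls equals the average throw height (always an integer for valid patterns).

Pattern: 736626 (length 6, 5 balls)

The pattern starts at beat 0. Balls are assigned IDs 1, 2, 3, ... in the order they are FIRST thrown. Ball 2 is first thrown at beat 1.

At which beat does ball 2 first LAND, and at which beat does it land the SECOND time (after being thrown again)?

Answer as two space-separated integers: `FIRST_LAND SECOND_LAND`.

Answer: 4 6

Derivation:
Beat 0 (L): throw ball1 h=7 -> lands@7:R; in-air after throw: [b1@7:R]
Beat 1 (R): throw ball2 h=3 -> lands@4:L; in-air after throw: [b2@4:L b1@7:R]
Beat 2 (L): throw ball3 h=6 -> lands@8:L; in-air after throw: [b2@4:L b1@7:R b3@8:L]
Beat 3 (R): throw ball4 h=6 -> lands@9:R; in-air after throw: [b2@4:L b1@7:R b3@8:L b4@9:R]
Beat 4 (L): throw ball2 h=2 -> lands@6:L; in-air after throw: [b2@6:L b1@7:R b3@8:L b4@9:R]
Beat 5 (R): throw ball5 h=6 -> lands@11:R; in-air after throw: [b2@6:L b1@7:R b3@8:L b4@9:R b5@11:R]
Beat 6 (L): throw ball2 h=7 -> lands@13:R; in-air after throw: [b1@7:R b3@8:L b4@9:R b5@11:R b2@13:R]
Ball 2: thrown@1 h=3 -> first land @4; rethrown@4 h=2 -> second land @6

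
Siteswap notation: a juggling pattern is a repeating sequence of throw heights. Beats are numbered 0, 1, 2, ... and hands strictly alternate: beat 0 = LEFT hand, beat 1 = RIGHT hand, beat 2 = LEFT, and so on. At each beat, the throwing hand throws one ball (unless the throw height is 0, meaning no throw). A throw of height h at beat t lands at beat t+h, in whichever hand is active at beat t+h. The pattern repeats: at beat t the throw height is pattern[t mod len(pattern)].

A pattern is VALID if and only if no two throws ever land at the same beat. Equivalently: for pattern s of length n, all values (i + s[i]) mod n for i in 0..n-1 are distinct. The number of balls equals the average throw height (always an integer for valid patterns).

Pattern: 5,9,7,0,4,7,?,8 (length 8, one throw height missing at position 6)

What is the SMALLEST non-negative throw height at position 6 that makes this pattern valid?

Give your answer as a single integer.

Answer: 0

Derivation:
i=0: (0 + 5) mod 8 = 5
i=1: (1 + 9) mod 8 = 2
i=2: (2 + 7) mod 8 = 1
i=3: (3 + 0) mod 8 = 3
i=4: (4 + 4) mod 8 = 0
i=5: (5 + 7) mod 8 = 4
i=6: s[i]=? (unknown)
i=7: (7 + 8) mod 8 = 7
Known residues: [0, 1, 2, 3, 4, 5, 7]; need a permutation of 0..7, so missing residue r = 6
Need (6 + s) mod 8 = 6; smallest s = (6 - 6) mod 8 = 0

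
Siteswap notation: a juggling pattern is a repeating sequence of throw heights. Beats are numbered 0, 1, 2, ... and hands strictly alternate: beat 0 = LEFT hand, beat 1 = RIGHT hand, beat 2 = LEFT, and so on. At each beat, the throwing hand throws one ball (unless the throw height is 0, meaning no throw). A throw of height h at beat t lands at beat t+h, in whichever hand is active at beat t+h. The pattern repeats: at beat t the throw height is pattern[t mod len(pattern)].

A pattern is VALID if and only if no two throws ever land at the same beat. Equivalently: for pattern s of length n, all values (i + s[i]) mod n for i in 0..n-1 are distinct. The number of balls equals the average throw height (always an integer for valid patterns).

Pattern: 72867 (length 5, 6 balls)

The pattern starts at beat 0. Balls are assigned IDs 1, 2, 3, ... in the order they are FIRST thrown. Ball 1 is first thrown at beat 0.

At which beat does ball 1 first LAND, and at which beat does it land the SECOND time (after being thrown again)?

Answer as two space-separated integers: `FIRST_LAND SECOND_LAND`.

Answer: 7 15

Derivation:
Beat 0 (L): throw ball1 h=7 -> lands@7:R; in-air after throw: [b1@7:R]
Beat 1 (R): throw ball2 h=2 -> lands@3:R; in-air after throw: [b2@3:R b1@7:R]
Beat 2 (L): throw ball3 h=8 -> lands@10:L; in-air after throw: [b2@3:R b1@7:R b3@10:L]
Beat 3 (R): throw ball2 h=6 -> lands@9:R; in-air after throw: [b1@7:R b2@9:R b3@10:L]
Beat 4 (L): throw ball4 h=7 -> lands@11:R; in-air after throw: [b1@7:R b2@9:R b3@10:L b4@11:R]
Beat 5 (R): throw ball5 h=7 -> lands@12:L; in-air after throw: [b1@7:R b2@9:R b3@10:L b4@11:R b5@12:L]
Beat 6 (L): throw ball6 h=2 -> lands@8:L; in-air after throw: [b1@7:R b6@8:L b2@9:R b3@10:L b4@11:R b5@12:L]
Beat 7 (R): throw ball1 h=8 -> lands@15:R; in-air after throw: [b6@8:L b2@9:R b3@10:L b4@11:R b5@12:L b1@15:R]
Beat 8 (L): throw ball6 h=6 -> lands@14:L; in-air after throw: [b2@9:R b3@10:L b4@11:R b5@12:L b6@14:L b1@15:R]
Beat 9 (R): throw ball2 h=7 -> lands@16:L; in-air after throw: [b3@10:L b4@11:R b5@12:L b6@14:L b1@15:R b2@16:L]
Beat 10 (L): throw ball3 h=7 -> lands@17:R; in-air after throw: [b4@11:R b5@12:L b6@14:L b1@15:R b2@16:L b3@17:R]
Beat 11 (R): throw ball4 h=2 -> lands@13:R; in-air after throw: [b5@12:L b4@13:R b6@14:L b1@15:R b2@16:L b3@17:R]
Beat 12 (L): throw ball5 h=8 -> lands@20:L; in-air after throw: [b4@13:R b6@14:L b1@15:R b2@16:L b3@17:R b5@20:L]
Beat 13 (R): throw ball4 h=6 -> lands@19:R; in-air after throw: [b6@14:L b1@15:R b2@16:L b3@17:R b4@19:R b5@20:L]
Beat 14 (L): throw ball6 h=7 -> lands@21:R; in-air after throw: [b1@15:R b2@16:L b3@17:R b4@19:R b5@20:L b6@21:R]
Beat 15 (R): throw ball1 h=7 -> lands@22:L; in-air after throw: [b2@16:L b3@17:R b4@19:R b5@20:L b6@21:R b1@22:L]
Ball 1: thrown@0 h=7 -> first land @7; rethrown@7 h=8 -> second land @15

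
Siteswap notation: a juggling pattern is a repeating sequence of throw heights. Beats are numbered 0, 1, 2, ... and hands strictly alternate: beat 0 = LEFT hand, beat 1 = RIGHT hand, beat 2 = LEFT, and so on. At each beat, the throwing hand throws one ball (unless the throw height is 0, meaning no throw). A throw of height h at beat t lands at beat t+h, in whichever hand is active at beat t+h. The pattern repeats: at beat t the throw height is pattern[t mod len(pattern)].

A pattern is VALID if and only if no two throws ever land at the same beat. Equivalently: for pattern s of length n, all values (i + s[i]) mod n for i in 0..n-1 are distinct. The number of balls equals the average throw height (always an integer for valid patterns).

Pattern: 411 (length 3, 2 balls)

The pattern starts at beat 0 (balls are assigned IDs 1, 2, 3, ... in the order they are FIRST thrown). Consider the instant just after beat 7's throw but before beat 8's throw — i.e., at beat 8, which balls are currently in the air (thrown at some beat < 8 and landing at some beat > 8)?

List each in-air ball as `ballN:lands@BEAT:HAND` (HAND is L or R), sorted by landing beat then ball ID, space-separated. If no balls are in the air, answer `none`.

Beat 0 (L): throw ball1 h=4 -> lands@4:L; in-air after throw: [b1@4:L]
Beat 1 (R): throw ball2 h=1 -> lands@2:L; in-air after throw: [b2@2:L b1@4:L]
Beat 2 (L): throw ball2 h=1 -> lands@3:R; in-air after throw: [b2@3:R b1@4:L]
Beat 3 (R): throw ball2 h=4 -> lands@7:R; in-air after throw: [b1@4:L b2@7:R]
Beat 4 (L): throw ball1 h=1 -> lands@5:R; in-air after throw: [b1@5:R b2@7:R]
Beat 5 (R): throw ball1 h=1 -> lands@6:L; in-air after throw: [b1@6:L b2@7:R]
Beat 6 (L): throw ball1 h=4 -> lands@10:L; in-air after throw: [b2@7:R b1@10:L]
Beat 7 (R): throw ball2 h=1 -> lands@8:L; in-air after throw: [b2@8:L b1@10:L]
Beat 8 (L): throw ball2 h=1 -> lands@9:R; in-air after throw: [b2@9:R b1@10:L]

Answer: ball1:lands@10:L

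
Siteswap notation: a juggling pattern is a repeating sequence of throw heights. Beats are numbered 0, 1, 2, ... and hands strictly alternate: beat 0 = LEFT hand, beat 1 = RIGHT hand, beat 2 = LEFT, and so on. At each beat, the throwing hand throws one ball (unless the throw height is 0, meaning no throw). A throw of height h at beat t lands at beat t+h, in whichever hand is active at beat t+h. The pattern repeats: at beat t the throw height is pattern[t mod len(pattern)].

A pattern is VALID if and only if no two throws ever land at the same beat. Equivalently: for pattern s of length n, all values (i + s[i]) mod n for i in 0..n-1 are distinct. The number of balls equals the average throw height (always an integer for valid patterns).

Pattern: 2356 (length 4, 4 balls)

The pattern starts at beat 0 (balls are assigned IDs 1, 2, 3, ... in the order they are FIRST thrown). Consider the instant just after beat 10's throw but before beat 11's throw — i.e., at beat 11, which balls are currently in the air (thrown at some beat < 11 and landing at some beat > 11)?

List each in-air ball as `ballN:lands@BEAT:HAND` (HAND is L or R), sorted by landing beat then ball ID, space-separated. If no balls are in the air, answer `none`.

Beat 0 (L): throw ball1 h=2 -> lands@2:L; in-air after throw: [b1@2:L]
Beat 1 (R): throw ball2 h=3 -> lands@4:L; in-air after throw: [b1@2:L b2@4:L]
Beat 2 (L): throw ball1 h=5 -> lands@7:R; in-air after throw: [b2@4:L b1@7:R]
Beat 3 (R): throw ball3 h=6 -> lands@9:R; in-air after throw: [b2@4:L b1@7:R b3@9:R]
Beat 4 (L): throw ball2 h=2 -> lands@6:L; in-air after throw: [b2@6:L b1@7:R b3@9:R]
Beat 5 (R): throw ball4 h=3 -> lands@8:L; in-air after throw: [b2@6:L b1@7:R b4@8:L b3@9:R]
Beat 6 (L): throw ball2 h=5 -> lands@11:R; in-air after throw: [b1@7:R b4@8:L b3@9:R b2@11:R]
Beat 7 (R): throw ball1 h=6 -> lands@13:R; in-air after throw: [b4@8:L b3@9:R b2@11:R b1@13:R]
Beat 8 (L): throw ball4 h=2 -> lands@10:L; in-air after throw: [b3@9:R b4@10:L b2@11:R b1@13:R]
Beat 9 (R): throw ball3 h=3 -> lands@12:L; in-air after throw: [b4@10:L b2@11:R b3@12:L b1@13:R]
Beat 10 (L): throw ball4 h=5 -> lands@15:R; in-air after throw: [b2@11:R b3@12:L b1@13:R b4@15:R]
Beat 11 (R): throw ball2 h=6 -> lands@17:R; in-air after throw: [b3@12:L b1@13:R b4@15:R b2@17:R]

Answer: ball3:lands@12:L ball1:lands@13:R ball4:lands@15:R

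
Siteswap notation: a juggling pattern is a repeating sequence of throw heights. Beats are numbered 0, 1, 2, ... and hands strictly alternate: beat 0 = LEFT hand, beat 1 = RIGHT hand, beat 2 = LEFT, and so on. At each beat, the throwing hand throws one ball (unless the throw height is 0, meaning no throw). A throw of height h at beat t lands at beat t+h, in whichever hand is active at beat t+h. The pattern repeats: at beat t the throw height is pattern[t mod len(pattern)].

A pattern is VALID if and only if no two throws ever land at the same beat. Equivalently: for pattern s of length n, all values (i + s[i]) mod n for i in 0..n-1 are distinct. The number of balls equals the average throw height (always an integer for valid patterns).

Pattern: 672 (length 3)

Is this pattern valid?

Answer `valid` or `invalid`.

i=0: (i + s[i]) mod n = (0 + 6) mod 3 = 0
i=1: (i + s[i]) mod n = (1 + 7) mod 3 = 2
i=2: (i + s[i]) mod n = (2 + 2) mod 3 = 1
Residues: [0, 2, 1], distinct: True

Answer: valid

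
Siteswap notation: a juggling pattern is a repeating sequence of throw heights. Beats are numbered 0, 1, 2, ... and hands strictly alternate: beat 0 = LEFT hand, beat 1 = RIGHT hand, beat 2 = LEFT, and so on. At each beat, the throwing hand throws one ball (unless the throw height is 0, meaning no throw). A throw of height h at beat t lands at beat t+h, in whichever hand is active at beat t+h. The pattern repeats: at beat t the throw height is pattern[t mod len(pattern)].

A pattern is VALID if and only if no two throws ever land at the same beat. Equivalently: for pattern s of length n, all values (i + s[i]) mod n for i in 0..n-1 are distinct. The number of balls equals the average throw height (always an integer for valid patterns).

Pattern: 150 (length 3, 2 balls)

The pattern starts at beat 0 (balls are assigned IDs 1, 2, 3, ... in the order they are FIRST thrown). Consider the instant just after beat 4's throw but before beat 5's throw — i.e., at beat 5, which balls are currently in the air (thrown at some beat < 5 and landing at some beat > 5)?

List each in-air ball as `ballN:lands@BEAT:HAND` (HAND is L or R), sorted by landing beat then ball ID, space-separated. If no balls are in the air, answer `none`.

Answer: ball1:lands@6:L ball2:lands@9:R

Derivation:
Beat 0 (L): throw ball1 h=1 -> lands@1:R; in-air after throw: [b1@1:R]
Beat 1 (R): throw ball1 h=5 -> lands@6:L; in-air after throw: [b1@6:L]
Beat 3 (R): throw ball2 h=1 -> lands@4:L; in-air after throw: [b2@4:L b1@6:L]
Beat 4 (L): throw ball2 h=5 -> lands@9:R; in-air after throw: [b1@6:L b2@9:R]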